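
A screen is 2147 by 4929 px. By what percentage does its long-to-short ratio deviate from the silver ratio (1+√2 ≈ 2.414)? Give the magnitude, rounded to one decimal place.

4.9%

Ratio = 4929 / 2147 ≈ 2.2958.
Ideal silver ratio ≈ 2.4142. |2.2958 − 2.4142| / 2.4142 ≈ 4.90% → 4.9%.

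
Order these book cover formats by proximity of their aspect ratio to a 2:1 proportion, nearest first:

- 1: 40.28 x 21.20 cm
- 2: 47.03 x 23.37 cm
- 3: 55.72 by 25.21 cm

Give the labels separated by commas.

2, 1, 3

1: 40.28/21.20 ≈ 1.900 → |1.900 − 2.000| = 0.100
2: 47.03/23.37 ≈ 2.012 → |2.012 − 2.000| = 0.012
3: 55.72/25.21 ≈ 2.210 → |2.210 − 2.000| = 0.210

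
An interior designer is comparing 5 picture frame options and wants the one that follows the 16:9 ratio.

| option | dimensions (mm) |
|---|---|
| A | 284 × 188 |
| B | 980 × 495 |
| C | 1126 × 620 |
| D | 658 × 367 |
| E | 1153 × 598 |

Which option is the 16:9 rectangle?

D

Ratios (long/short): A ≈ 1.511; B ≈ 1.980; C ≈ 1.816; D ≈ 1.793; E ≈ 1.928.
16:9 ≈ 1.778; option D is nearest (Δ 0.015).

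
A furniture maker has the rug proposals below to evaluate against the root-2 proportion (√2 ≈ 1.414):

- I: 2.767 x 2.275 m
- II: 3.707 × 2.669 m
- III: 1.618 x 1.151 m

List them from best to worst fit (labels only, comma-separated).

I: 2.767/2.275 ≈ 1.216 → |1.216 − 1.414| = 0.198
II: 3.707/2.669 ≈ 1.389 → |1.389 − 1.414| = 0.025
III: 1.618/1.151 ≈ 1.406 → |1.406 − 1.414| = 0.008

III, II, I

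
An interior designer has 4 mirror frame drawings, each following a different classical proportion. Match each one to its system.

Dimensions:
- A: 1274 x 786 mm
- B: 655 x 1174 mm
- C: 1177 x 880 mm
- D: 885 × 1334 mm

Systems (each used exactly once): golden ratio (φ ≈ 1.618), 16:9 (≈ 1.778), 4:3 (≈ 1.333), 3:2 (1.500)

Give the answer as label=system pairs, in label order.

Ratios: A ≈ 1.621; B ≈ 1.792; C ≈ 1.337; D ≈ 1.507.
Targets: golden ratio ≈ 1.618; 16:9 ≈ 1.778; 4:3 ≈ 1.333; 3:2 ≈ 1.500.

A=golden ratio, B=16:9, C=4:3, D=3:2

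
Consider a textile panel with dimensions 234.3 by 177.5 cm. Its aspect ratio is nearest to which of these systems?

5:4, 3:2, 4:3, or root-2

Ratio = 234.3 / 177.5 ≈ 1.320.
Distances: 5:4 1.250 (Δ 0.070); 3:2 1.500 (Δ 0.180); 4:3 1.333 (Δ 0.013); root-2 1.414 (Δ 0.094).

4:3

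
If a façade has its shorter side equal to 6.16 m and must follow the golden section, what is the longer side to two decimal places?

9.97 m

golden ratio ≈ 1.61803.
Longer side = 6.16 × 1.61803 ≈ 9.9671 → 9.97 m.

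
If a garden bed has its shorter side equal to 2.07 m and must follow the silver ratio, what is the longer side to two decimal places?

silver ratio ≈ 2.41421.
Longer side = 2.07 × 2.41421 ≈ 4.9974 → 5.00 m.

5.00 m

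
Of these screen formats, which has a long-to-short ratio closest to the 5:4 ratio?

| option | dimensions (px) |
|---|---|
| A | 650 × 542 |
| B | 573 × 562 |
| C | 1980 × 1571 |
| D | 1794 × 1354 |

Ratios (long/short): A ≈ 1.199; B ≈ 1.020; C ≈ 1.260; D ≈ 1.325.
5:4 ≈ 1.250; option C is nearest (Δ 0.010).

C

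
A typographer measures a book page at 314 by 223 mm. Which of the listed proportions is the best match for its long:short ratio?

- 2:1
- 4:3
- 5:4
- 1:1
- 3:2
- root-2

root-2

314/223 ≈ 1.408. Nearest candidates are root-2 (1.414, off by 0.006) and 4:3 (1.333, off by 0.075).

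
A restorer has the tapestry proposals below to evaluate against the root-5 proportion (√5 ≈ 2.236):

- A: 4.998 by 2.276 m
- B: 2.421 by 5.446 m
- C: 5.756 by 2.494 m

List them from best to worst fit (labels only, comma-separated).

B, A, C

Ratios: A = 4.998 / 2.276 ≈ 2.196; B = 5.446 / 2.421 ≈ 2.249; C = 5.756 / 2.494 ≈ 2.308.
|Δ from 2.236|: A 0.040; B 0.013; C 0.072.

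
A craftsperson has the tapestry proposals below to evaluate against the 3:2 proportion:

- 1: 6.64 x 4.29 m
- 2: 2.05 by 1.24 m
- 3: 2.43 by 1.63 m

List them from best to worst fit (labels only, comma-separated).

1: 6.64/4.29 ≈ 1.548 → |1.548 − 1.500| = 0.048
2: 2.05/1.24 ≈ 1.653 → |1.653 − 1.500| = 0.153
3: 2.43/1.63 ≈ 1.491 → |1.491 − 1.500| = 0.009

3, 1, 2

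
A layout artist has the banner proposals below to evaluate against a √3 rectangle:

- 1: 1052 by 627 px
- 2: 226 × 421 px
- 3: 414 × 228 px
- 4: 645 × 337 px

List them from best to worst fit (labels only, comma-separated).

1, 3, 2, 4

1: 1052/627 ≈ 1.678 → |1.678 − 1.732| = 0.054
2: 421/226 ≈ 1.863 → |1.863 − 1.732| = 0.131
3: 414/228 ≈ 1.816 → |1.816 − 1.732| = 0.084
4: 645/337 ≈ 1.914 → |1.914 − 1.732| = 0.182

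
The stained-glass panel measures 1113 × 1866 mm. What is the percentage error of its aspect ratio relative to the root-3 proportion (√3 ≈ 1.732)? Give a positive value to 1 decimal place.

Ratio = 1866 / 1113 ≈ 1.6765.
Ideal root-3 ≈ 1.7321. |1.6765 − 1.7321| / 1.7321 ≈ 3.21% → 3.2%.

3.2%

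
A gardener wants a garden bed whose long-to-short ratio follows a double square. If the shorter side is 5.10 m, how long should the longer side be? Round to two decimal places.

2:1 = 2.00000.
Longer side = 5.10 × 2.00000 ≈ 10.2000 → 10.20 m.

10.20 m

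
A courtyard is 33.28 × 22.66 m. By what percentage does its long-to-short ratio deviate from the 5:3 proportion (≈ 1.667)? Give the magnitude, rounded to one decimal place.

11.9%

Ratio = 33.28 / 22.66 ≈ 1.4687.
Ideal 5:3 ≈ 1.6667. |1.4687 − 1.6667| / 1.6667 ≈ 11.88% → 11.9%.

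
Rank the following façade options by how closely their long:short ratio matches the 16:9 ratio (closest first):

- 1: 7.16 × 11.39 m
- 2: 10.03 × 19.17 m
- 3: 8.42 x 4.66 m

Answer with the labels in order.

3, 2, 1

1: 11.39/7.16 ≈ 1.591 → |1.591 − 1.778| = 0.187
2: 19.17/10.03 ≈ 1.911 → |1.911 − 1.778| = 0.133
3: 8.42/4.66 ≈ 1.807 → |1.807 − 1.778| = 0.029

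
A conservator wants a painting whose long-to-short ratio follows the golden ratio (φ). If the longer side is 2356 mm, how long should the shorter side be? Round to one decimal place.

golden ratio ≈ 1.61803.
Shorter side = 2356 ÷ 1.61803 ≈ 1456.092 → 1456.1 mm.

1456.1 mm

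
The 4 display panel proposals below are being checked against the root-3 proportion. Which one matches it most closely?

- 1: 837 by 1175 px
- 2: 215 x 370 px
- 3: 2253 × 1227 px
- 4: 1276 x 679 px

Target root-3 ≈ 1.732.
1: 1.404 (Δ0.328)  2: 1.721 (Δ0.011)  3: 1.836 (Δ0.104)  4: 1.879 (Δ0.147)

2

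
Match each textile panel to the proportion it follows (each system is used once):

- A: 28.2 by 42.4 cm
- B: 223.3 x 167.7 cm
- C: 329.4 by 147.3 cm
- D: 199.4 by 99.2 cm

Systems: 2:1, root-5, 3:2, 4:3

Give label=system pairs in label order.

A=3:2, B=4:3, C=root-5, D=2:1

Ratios: A ≈ 1.504; B ≈ 1.332; C ≈ 2.236; D ≈ 2.010.
Targets: 2:1 ≈ 2.000; root-5 ≈ 2.236; 3:2 ≈ 1.500; 4:3 ≈ 1.333.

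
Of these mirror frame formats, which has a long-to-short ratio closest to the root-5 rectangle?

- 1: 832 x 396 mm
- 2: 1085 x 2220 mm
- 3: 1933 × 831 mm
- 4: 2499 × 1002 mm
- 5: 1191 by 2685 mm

5

Ratios (long/short): 1 ≈ 2.101; 2 ≈ 2.046; 3 ≈ 2.326; 4 ≈ 2.494; 5 ≈ 2.254.
root-5 ≈ 2.236; option 5 is nearest (Δ 0.018).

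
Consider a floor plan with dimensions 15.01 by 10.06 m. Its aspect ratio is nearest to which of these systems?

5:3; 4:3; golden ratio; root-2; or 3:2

Ratio = 15.01 / 10.06 ≈ 1.492.
Distances: 5:3 1.667 (Δ 0.175); 4:3 1.333 (Δ 0.159); golden ratio 1.618 (Δ 0.126); root-2 1.414 (Δ 0.078); 3:2 1.500 (Δ 0.008).

3:2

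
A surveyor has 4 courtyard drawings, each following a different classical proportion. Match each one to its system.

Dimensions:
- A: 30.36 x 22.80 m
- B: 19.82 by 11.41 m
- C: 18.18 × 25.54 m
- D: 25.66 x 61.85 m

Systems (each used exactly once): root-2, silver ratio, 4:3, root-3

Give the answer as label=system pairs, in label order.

A = 30.36/22.80 ≈ 1.332 → 4:3 (1.333)
B = 19.82/11.41 ≈ 1.737 → root-3 (1.732)
C = 25.54/18.18 ≈ 1.405 → root-2 (1.414)
D = 61.85/25.66 ≈ 2.410 → silver ratio (2.414)

A=4:3, B=root-3, C=root-2, D=silver ratio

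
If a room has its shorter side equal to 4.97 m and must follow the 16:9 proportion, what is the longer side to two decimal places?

16:9 ≈ 1.77778.
Longer side = 4.97 × 1.77778 ≈ 8.8356 → 8.84 m.

8.84 m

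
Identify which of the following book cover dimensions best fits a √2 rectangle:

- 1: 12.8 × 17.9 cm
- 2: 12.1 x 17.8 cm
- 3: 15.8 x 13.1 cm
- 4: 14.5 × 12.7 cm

Target root-2 ≈ 1.414.
1: 1.398 (Δ0.016)  2: 1.471 (Δ0.057)  3: 1.206 (Δ0.208)  4: 1.142 (Δ0.272)

1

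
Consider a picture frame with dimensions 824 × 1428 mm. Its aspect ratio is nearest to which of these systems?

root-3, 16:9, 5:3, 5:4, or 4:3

Ratio = 1428 / 824 ≈ 1.733.
Distances: root-3 1.732 (Δ 0.001); 16:9 1.778 (Δ 0.045); 5:3 1.667 (Δ 0.066); 5:4 1.250 (Δ 0.483); 4:3 1.333 (Δ 0.400).

root-3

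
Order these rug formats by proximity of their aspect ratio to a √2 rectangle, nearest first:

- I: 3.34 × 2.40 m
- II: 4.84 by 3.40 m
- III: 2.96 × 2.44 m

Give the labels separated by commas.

I: 3.34/2.40 ≈ 1.392 → |1.392 − 1.414| = 0.022
II: 4.84/3.40 ≈ 1.424 → |1.424 − 1.414| = 0.010
III: 2.96/2.44 ≈ 1.213 → |1.213 − 1.414| = 0.201

II, I, III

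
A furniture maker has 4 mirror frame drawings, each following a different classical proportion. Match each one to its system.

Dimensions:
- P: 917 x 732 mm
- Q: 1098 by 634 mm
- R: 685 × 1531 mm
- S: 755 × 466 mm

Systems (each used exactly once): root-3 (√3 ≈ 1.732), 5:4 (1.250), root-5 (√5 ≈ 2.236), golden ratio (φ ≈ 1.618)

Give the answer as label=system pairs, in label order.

P=5:4, Q=root-3, R=root-5, S=golden ratio

P = 917/732 ≈ 1.253 → 5:4 (1.250)
Q = 1098/634 ≈ 1.732 → root-3 (1.732)
R = 1531/685 ≈ 2.235 → root-5 (2.236)
S = 755/466 ≈ 1.620 → golden ratio (1.618)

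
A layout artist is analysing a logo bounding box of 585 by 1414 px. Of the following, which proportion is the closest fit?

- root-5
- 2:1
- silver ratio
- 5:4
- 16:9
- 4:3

silver ratio

Ratio = 1414 / 585 ≈ 2.417.
Distances: root-5 2.236 (Δ 0.181); 2:1 2.000 (Δ 0.417); silver ratio 2.414 (Δ 0.003); 5:4 1.250 (Δ 1.167); 16:9 1.778 (Δ 0.639); 4:3 1.333 (Δ 1.084).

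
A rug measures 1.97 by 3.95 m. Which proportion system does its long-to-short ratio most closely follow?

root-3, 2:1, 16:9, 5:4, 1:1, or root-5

2:1

3.95/1.97 ≈ 2.005. Nearest candidates are 2:1 (2.000, off by 0.005) and 16:9 (1.778, off by 0.227).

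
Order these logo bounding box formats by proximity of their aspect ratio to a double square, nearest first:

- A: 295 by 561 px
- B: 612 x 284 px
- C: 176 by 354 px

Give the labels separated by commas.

A: 561/295 ≈ 1.902 → |1.902 − 2.000| = 0.098
B: 612/284 ≈ 2.155 → |2.155 − 2.000| = 0.155
C: 354/176 ≈ 2.011 → |2.011 − 2.000| = 0.011

C, A, B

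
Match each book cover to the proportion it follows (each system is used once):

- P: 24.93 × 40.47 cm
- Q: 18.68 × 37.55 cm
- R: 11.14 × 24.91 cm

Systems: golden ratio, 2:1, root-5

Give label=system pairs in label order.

Ratios: P ≈ 1.623; Q ≈ 2.010; R ≈ 2.236.
Targets: golden ratio ≈ 1.618; 2:1 ≈ 2.000; root-5 ≈ 2.236.

P=golden ratio, Q=2:1, R=root-5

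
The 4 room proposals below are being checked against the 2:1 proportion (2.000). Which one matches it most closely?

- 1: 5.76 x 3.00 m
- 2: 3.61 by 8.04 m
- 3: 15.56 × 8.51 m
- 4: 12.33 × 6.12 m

4

Target 2:1 ≈ 2.000.
1: 1.920 (Δ0.080)  2: 2.227 (Δ0.227)  3: 1.828 (Δ0.172)  4: 2.015 (Δ0.015)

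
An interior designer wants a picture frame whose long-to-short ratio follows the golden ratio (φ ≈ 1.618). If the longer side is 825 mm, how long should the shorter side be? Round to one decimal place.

golden ratio ≈ 1.61803.
Shorter side = 825 ÷ 1.61803 ≈ 509.879 → 509.9 mm.

509.9 mm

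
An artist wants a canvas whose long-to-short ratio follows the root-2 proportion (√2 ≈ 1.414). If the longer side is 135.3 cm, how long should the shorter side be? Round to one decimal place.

95.7 cm

root-2 ≈ 1.41421.
Shorter side = 135.3 ÷ 1.41421 ≈ 95.672 → 95.7 cm.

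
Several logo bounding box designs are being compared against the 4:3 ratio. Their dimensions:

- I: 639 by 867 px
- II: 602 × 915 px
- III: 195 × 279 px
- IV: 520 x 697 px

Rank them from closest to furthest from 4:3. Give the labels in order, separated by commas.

IV, I, III, II

Ratios: I = 867 / 639 ≈ 1.357; II = 915 / 602 ≈ 1.520; III = 279 / 195 ≈ 1.431; IV = 697 / 520 ≈ 1.340.
|Δ from 1.333|: I 0.024; II 0.187; III 0.098; IV 0.007.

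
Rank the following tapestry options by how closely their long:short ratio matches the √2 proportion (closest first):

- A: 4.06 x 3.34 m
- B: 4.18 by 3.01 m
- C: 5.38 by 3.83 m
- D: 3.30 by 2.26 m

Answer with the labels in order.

A: 4.06/3.34 ≈ 1.216 → |1.216 − 1.414| = 0.198
B: 4.18/3.01 ≈ 1.389 → |1.389 − 1.414| = 0.025
C: 5.38/3.83 ≈ 1.405 → |1.405 − 1.414| = 0.009
D: 3.30/2.26 ≈ 1.460 → |1.460 − 1.414| = 0.046

C, B, D, A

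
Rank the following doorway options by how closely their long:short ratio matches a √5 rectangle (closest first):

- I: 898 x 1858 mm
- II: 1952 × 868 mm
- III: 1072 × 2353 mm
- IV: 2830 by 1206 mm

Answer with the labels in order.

II, III, IV, I

Ratios: I = 1858 / 898 ≈ 2.069; II = 1952 / 868 ≈ 2.249; III = 2353 / 1072 ≈ 2.195; IV = 2830 / 1206 ≈ 2.347.
|Δ from 2.236|: I 0.167; II 0.013; III 0.041; IV 0.111.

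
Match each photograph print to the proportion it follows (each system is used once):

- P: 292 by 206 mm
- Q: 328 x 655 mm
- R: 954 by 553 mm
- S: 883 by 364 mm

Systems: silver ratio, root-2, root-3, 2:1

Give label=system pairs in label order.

Ratios: P ≈ 1.417; Q ≈ 1.997; R ≈ 1.725; S ≈ 2.426.
Targets: silver ratio ≈ 2.414; root-2 ≈ 1.414; root-3 ≈ 1.732; 2:1 ≈ 2.000.

P=root-2, Q=2:1, R=root-3, S=silver ratio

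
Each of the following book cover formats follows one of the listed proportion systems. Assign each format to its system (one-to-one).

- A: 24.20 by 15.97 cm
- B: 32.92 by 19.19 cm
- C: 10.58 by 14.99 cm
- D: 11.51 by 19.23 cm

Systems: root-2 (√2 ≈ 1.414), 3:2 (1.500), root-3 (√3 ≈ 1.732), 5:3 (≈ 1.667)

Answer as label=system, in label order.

A=3:2, B=root-3, C=root-2, D=5:3

Ratios: A ≈ 1.515; B ≈ 1.715; C ≈ 1.417; D ≈ 1.671.
Targets: root-2 ≈ 1.414; 3:2 ≈ 1.500; root-3 ≈ 1.732; 5:3 ≈ 1.667.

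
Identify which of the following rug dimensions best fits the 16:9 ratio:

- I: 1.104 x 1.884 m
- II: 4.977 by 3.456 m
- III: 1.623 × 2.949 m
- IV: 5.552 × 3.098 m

Target 16:9 ≈ 1.778.
I: 1.707 (Δ0.071)  II: 1.440 (Δ0.338)  III: 1.817 (Δ0.039)  IV: 1.792 (Δ0.014)

IV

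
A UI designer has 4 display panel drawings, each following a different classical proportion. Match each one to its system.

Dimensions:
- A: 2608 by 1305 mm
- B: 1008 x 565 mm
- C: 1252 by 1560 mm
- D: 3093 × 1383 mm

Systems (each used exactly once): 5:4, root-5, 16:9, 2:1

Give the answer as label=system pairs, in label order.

Ratios: A ≈ 1.998; B ≈ 1.784; C ≈ 1.246; D ≈ 2.236.
Targets: 5:4 ≈ 1.250; root-5 ≈ 2.236; 16:9 ≈ 1.778; 2:1 ≈ 2.000.

A=2:1, B=16:9, C=5:4, D=root-5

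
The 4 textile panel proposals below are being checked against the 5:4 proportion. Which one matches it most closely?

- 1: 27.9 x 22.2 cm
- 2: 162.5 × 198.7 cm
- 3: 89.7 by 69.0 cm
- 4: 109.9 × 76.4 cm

1

Ratios (long/short): 1 ≈ 1.257; 2 ≈ 1.223; 3 ≈ 1.300; 4 ≈ 1.438.
5:4 ≈ 1.250; option 1 is nearest (Δ 0.007).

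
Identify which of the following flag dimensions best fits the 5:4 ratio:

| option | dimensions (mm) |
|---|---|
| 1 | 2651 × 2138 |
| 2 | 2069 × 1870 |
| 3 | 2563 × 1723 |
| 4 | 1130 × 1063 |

1

Target 5:4 ≈ 1.250.
1: 1.240 (Δ0.010)  2: 1.106 (Δ0.144)  3: 1.488 (Δ0.238)  4: 1.063 (Δ0.187)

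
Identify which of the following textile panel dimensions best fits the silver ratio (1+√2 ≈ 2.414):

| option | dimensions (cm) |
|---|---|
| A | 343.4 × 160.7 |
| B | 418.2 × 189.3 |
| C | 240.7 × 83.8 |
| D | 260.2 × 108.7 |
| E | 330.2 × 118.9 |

D

Target silver ratio ≈ 2.414.
A: 2.137 (Δ0.277)  B: 2.209 (Δ0.205)  C: 2.872 (Δ0.458)  D: 2.394 (Δ0.020)  E: 2.777 (Δ0.363)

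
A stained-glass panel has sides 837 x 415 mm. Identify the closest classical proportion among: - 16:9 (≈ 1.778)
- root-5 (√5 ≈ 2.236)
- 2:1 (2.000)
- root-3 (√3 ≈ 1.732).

837/415 ≈ 2.017. Nearest candidates are 2:1 (2.000, off by 0.017) and root-5 (2.236, off by 0.219).

2:1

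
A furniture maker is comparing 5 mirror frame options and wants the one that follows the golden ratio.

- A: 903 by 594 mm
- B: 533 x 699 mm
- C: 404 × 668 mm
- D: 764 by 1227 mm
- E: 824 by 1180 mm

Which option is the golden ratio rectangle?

D

Target golden ratio ≈ 1.618.
A: 1.520 (Δ0.098)  B: 1.311 (Δ0.307)  C: 1.653 (Δ0.035)  D: 1.606 (Δ0.012)  E: 1.432 (Δ0.186)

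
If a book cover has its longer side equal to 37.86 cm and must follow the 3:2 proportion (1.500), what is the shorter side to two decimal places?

3:2 = 1.50000.
Shorter side = 37.86 ÷ 1.50000 ≈ 25.2400 → 25.24 cm.

25.24 cm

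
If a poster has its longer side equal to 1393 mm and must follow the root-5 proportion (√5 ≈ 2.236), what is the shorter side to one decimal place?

root-5 ≈ 2.23607.
Shorter side = 1393 ÷ 2.23607 ≈ 622.968 → 623.0 mm.

623.0 mm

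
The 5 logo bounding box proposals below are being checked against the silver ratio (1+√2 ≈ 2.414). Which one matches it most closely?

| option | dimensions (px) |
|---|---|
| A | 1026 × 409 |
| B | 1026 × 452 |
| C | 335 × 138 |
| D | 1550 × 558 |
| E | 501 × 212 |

C

Ratios (long/short): A ≈ 2.509; B ≈ 2.270; C ≈ 2.428; D ≈ 2.778; E ≈ 2.363.
silver ratio ≈ 2.414; option C is nearest (Δ 0.014).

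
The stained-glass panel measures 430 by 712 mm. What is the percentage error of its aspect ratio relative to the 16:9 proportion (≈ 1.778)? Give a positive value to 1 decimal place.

Ratio = 712 / 430 ≈ 1.6558.
Ideal 16:9 ≈ 1.7778. |1.6558 − 1.7778| / 1.7778 ≈ 6.86% → 6.9%.

6.9%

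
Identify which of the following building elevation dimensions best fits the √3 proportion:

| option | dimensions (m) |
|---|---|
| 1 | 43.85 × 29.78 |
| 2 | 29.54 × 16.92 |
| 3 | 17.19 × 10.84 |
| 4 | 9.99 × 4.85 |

Ratios (long/short): 1 ≈ 1.472; 2 ≈ 1.746; 3 ≈ 1.586; 4 ≈ 2.060.
root-3 ≈ 1.732; option 2 is nearest (Δ 0.014).

2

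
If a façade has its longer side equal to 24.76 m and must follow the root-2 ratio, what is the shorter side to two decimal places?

17.51 m

root-2 ≈ 1.41421.
Shorter side = 24.76 ÷ 1.41421 ≈ 17.5080 → 17.51 m.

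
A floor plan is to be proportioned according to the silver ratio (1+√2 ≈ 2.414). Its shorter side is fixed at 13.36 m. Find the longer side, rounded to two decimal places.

32.25 m

silver ratio ≈ 2.41421.
Longer side = 13.36 × 2.41421 ≈ 32.2538 → 32.25 m.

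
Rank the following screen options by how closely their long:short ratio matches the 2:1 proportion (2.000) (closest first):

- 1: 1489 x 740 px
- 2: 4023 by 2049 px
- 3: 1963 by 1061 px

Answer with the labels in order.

Ratios: 1 = 1489 / 740 ≈ 2.012; 2 = 4023 / 2049 ≈ 1.963; 3 = 1963 / 1061 ≈ 1.850.
|Δ from 2.000|: 1 0.012; 2 0.037; 3 0.150.

1, 2, 3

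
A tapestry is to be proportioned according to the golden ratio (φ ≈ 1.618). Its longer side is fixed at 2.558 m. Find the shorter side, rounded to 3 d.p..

golden ratio ≈ 1.61803.
Shorter side = 2.558 ÷ 1.61803 ≈ 1.58093 → 1.581 m.

1.581 m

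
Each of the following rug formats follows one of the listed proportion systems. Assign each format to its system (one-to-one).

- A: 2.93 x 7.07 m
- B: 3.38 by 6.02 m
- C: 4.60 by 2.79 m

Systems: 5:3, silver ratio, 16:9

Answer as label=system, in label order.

A=silver ratio, B=16:9, C=5:3

A = 7.07/2.93 ≈ 2.413 → silver ratio (2.414)
B = 6.02/3.38 ≈ 1.781 → 16:9 (1.778)
C = 4.60/2.79 ≈ 1.649 → 5:3 (1.667)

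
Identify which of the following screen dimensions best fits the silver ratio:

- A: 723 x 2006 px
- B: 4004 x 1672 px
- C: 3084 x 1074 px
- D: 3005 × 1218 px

B

Ratios (long/short): A ≈ 2.775; B ≈ 2.395; C ≈ 2.872; D ≈ 2.467.
silver ratio ≈ 2.414; option B is nearest (Δ 0.019).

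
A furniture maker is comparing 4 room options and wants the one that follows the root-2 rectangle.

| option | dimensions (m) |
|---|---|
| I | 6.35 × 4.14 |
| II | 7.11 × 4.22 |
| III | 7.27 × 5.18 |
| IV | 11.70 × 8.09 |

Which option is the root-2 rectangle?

Target root-2 ≈ 1.414.
I: 1.534 (Δ0.120)  II: 1.685 (Δ0.271)  III: 1.403 (Δ0.011)  IV: 1.446 (Δ0.032)

III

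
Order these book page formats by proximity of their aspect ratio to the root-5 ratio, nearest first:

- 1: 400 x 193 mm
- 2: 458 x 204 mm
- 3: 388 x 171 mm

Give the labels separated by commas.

2, 3, 1

Ratios: 1 = 400 / 193 ≈ 2.073; 2 = 458 / 204 ≈ 2.245; 3 = 388 / 171 ≈ 2.269.
|Δ from 2.236|: 1 0.163; 2 0.009; 3 0.033.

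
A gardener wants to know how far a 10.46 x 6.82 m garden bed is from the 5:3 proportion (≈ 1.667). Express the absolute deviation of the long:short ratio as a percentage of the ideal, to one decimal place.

Ratio = 10.46 / 6.82 ≈ 1.5337.
Ideal 5:3 ≈ 1.6667. |1.5337 − 1.6667| / 1.6667 ≈ 7.98% → 8.0%.

8.0%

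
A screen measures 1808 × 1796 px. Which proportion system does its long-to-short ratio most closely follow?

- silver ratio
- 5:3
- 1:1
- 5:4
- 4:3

1:1

1808/1796 ≈ 1.007. Nearest candidates are 1:1 (1.000, off by 0.007) and 5:4 (1.250, off by 0.243).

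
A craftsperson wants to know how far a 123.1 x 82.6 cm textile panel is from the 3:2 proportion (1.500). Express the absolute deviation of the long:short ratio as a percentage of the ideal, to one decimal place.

Ratio = 123.1 / 82.6 ≈ 1.4903.
Ideal 3:2 = 1.5000. |1.4903 − 1.5000| / 1.5000 ≈ 0.65% → 0.6%.

0.6%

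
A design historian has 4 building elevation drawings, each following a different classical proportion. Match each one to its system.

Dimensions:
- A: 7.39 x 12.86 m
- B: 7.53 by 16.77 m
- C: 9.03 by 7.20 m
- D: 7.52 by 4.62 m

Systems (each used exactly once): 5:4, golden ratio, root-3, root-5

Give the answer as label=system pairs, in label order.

A=root-3, B=root-5, C=5:4, D=golden ratio

A = 12.86/7.39 ≈ 1.740 → root-3 (1.732)
B = 16.77/7.53 ≈ 2.227 → root-5 (2.236)
C = 9.03/7.20 ≈ 1.254 → 5:4 (1.250)
D = 7.52/4.62 ≈ 1.628 → golden ratio (1.618)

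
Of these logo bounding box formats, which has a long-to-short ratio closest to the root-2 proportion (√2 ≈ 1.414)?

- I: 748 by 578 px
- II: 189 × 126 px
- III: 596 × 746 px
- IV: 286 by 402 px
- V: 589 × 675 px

Target root-2 ≈ 1.414.
I: 1.294 (Δ0.120)  II: 1.500 (Δ0.086)  III: 1.252 (Δ0.162)  IV: 1.406 (Δ0.008)  V: 1.146 (Δ0.268)

IV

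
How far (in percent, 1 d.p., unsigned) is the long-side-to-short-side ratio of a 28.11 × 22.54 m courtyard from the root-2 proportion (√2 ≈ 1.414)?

Ratio = 28.11 / 22.54 ≈ 1.2471.
Ideal root-2 ≈ 1.4142. |1.2471 − 1.4142| / 1.4142 ≈ 11.82% → 11.8%.

11.8%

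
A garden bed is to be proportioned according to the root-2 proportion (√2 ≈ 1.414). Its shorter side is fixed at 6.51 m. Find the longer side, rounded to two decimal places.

root-2 ≈ 1.41421.
Longer side = 6.51 × 1.41421 ≈ 9.2065 → 9.21 m.

9.21 m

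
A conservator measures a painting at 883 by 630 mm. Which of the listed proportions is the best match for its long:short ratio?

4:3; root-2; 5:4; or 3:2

root-2

Ratio = 883 / 630 ≈ 1.402.
Distances: 4:3 1.333 (Δ 0.069); root-2 1.414 (Δ 0.012); 5:4 1.250 (Δ 0.152); 3:2 1.500 (Δ 0.098).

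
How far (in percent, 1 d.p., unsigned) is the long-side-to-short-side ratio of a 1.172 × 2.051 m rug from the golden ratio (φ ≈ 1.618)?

8.2%

Ratio = 2.051 / 1.172 ≈ 1.7500.
Ideal golden ratio ≈ 1.6180. |1.7500 − 1.6180| / 1.6180 ≈ 8.16% → 8.2%.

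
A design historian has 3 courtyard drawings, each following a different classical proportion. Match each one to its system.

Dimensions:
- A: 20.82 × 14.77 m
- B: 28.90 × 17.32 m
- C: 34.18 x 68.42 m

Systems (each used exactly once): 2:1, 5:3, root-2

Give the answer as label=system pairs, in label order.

A=root-2, B=5:3, C=2:1

Ratios: A ≈ 1.410; B ≈ 1.669; C ≈ 2.002.
Targets: 2:1 ≈ 2.000; 5:3 ≈ 1.667; root-2 ≈ 1.414.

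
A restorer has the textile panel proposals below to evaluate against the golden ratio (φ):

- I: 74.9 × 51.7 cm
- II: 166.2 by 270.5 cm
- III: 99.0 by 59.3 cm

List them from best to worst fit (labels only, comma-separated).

Ratios: I = 74.9 / 51.7 ≈ 1.449; II = 270.5 / 166.2 ≈ 1.628; III = 99.0 / 59.3 ≈ 1.669.
|Δ from 1.618|: I 0.169; II 0.010; III 0.051.

II, III, I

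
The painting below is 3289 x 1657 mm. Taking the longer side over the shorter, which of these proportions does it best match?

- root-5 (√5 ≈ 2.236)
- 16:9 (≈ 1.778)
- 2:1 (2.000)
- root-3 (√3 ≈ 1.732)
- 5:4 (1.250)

2:1

3289/1657 ≈ 1.985. Nearest candidates are 2:1 (2.000, off by 0.015) and 16:9 (1.778, off by 0.207).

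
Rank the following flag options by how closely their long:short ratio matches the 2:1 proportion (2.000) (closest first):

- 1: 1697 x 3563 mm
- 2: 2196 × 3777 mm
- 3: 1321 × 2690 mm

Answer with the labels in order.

Ratios: 1 = 3563 / 1697 ≈ 2.100; 2 = 3777 / 2196 ≈ 1.720; 3 = 2690 / 1321 ≈ 2.036.
|Δ from 2.000|: 1 0.100; 2 0.280; 3 0.036.

3, 1, 2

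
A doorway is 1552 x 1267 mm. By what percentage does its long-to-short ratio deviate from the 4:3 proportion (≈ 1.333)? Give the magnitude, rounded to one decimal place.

Ratio = 1552 / 1267 ≈ 1.2249.
Ideal 4:3 ≈ 1.3333. |1.2249 − 1.3333| / 1.3333 ≈ 8.13% → 8.1%.

8.1%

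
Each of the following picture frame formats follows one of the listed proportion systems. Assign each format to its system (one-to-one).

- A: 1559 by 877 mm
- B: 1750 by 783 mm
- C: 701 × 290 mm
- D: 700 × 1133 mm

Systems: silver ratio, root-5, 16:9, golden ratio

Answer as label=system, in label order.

Ratios: A ≈ 1.778; B ≈ 2.235; C ≈ 2.417; D ≈ 1.619.
Targets: silver ratio ≈ 2.414; root-5 ≈ 2.236; 16:9 ≈ 1.778; golden ratio ≈ 1.618.

A=16:9, B=root-5, C=silver ratio, D=golden ratio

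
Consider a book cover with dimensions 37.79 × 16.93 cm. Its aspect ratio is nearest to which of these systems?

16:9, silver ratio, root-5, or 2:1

37.79/16.93 ≈ 2.232. Nearest candidates are root-5 (2.236, off by 0.004) and silver ratio (2.414, off by 0.182).

root-5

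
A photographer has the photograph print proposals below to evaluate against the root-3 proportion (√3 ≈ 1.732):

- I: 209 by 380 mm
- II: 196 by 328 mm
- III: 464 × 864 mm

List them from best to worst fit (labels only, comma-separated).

II, I, III

I: 380/209 ≈ 1.818 → |1.818 − 1.732| = 0.086
II: 328/196 ≈ 1.673 → |1.673 − 1.732| = 0.059
III: 864/464 ≈ 1.862 → |1.862 − 1.732| = 0.130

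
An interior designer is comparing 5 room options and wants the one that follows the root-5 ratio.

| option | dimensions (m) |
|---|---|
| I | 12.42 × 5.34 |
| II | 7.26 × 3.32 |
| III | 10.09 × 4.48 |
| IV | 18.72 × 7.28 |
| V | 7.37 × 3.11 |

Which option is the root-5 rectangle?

III

Ratios (long/short): I ≈ 2.326; II ≈ 2.187; III ≈ 2.252; IV ≈ 2.571; V ≈ 2.370.
root-5 ≈ 2.236; option III is nearest (Δ 0.016).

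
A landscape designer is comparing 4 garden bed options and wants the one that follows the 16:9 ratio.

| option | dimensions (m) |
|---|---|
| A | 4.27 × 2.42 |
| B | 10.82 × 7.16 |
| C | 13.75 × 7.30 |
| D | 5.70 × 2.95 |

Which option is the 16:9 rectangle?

Target 16:9 ≈ 1.778.
A: 1.764 (Δ0.014)  B: 1.511 (Δ0.267)  C: 1.884 (Δ0.106)  D: 1.932 (Δ0.154)

A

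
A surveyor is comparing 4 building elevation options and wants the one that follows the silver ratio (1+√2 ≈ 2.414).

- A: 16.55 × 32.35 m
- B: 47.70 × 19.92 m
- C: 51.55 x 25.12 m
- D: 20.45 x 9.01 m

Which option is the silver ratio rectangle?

B

Ratios (long/short): A ≈ 1.955; B ≈ 2.395; C ≈ 2.052; D ≈ 2.270.
silver ratio ≈ 2.414; option B is nearest (Δ 0.019).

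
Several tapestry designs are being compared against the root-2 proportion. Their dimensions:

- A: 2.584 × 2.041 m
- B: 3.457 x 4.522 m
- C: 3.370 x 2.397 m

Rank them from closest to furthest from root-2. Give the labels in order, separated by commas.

Ratios: A = 2.584 / 2.041 ≈ 1.266; B = 4.522 / 3.457 ≈ 1.308; C = 3.370 / 2.397 ≈ 1.406.
|Δ from 1.414|: A 0.148; B 0.106; C 0.008.

C, B, A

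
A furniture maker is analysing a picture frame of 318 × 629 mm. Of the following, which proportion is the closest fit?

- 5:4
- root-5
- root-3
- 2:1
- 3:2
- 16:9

2:1

Ratio = 629 / 318 ≈ 1.978.
Distances: 5:4 1.250 (Δ 0.728); root-5 2.236 (Δ 0.258); root-3 1.732 (Δ 0.246); 2:1 2.000 (Δ 0.022); 3:2 1.500 (Δ 0.478); 16:9 1.778 (Δ 0.200).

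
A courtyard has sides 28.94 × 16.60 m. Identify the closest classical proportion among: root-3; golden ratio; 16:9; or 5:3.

root-3

Ratio = 28.94 / 16.60 ≈ 1.743.
Distances: root-3 1.732 (Δ 0.011); golden ratio 1.618 (Δ 0.125); 16:9 1.778 (Δ 0.035); 5:3 1.667 (Δ 0.076).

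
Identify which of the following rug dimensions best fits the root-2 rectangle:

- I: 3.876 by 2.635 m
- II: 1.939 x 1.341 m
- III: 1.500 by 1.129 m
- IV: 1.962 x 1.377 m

Target root-2 ≈ 1.414.
I: 1.471 (Δ0.057)  II: 1.446 (Δ0.032)  III: 1.329 (Δ0.085)  IV: 1.425 (Δ0.011)

IV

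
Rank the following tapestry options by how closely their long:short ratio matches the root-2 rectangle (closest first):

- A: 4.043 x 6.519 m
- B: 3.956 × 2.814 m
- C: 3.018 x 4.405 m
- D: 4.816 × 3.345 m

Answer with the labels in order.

B, D, C, A

Ratios: A = 6.519 / 4.043 ≈ 1.612; B = 3.956 / 2.814 ≈ 1.406; C = 4.405 / 3.018 ≈ 1.460; D = 4.816 / 3.345 ≈ 1.440.
|Δ from 1.414|: A 0.198; B 0.008; C 0.046; D 0.026.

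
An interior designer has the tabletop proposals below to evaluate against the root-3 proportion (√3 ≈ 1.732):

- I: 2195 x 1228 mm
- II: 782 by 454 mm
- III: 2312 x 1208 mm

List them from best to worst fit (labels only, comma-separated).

II, I, III

I: 2195/1228 ≈ 1.787 → |1.787 − 1.732| = 0.055
II: 782/454 ≈ 1.722 → |1.722 − 1.732| = 0.010
III: 2312/1208 ≈ 1.914 → |1.914 − 1.732| = 0.182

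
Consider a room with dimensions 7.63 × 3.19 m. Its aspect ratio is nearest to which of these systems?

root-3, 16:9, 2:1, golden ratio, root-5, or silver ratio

silver ratio

Ratio = 7.63 / 3.19 ≈ 2.392.
Distances: root-3 1.732 (Δ 0.660); 16:9 1.778 (Δ 0.614); 2:1 2.000 (Δ 0.392); golden ratio 1.618 (Δ 0.774); root-5 2.236 (Δ 0.156); silver ratio 2.414 (Δ 0.022).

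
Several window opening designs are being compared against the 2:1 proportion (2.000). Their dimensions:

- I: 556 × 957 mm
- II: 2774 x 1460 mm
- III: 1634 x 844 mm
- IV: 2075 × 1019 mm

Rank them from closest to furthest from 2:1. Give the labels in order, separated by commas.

IV, III, II, I

I: 957/556 ≈ 1.721 → |1.721 − 2.000| = 0.279
II: 2774/1460 ≈ 1.900 → |1.900 − 2.000| = 0.100
III: 1634/844 ≈ 1.936 → |1.936 − 2.000| = 0.064
IV: 2075/1019 ≈ 2.036 → |2.036 − 2.000| = 0.036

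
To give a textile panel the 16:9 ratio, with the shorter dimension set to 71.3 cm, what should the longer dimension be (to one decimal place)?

16:9 ≈ 1.77778.
Longer side = 71.3 × 1.77778 ≈ 126.756 → 126.8 cm.

126.8 cm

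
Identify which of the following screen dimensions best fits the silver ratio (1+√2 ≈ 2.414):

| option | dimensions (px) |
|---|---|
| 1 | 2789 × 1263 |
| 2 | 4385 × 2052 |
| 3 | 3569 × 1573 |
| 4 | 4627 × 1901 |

Ratios (long/short): 1 ≈ 2.208; 2 ≈ 2.137; 3 ≈ 2.269; 4 ≈ 2.434.
silver ratio ≈ 2.414; option 4 is nearest (Δ 0.020).

4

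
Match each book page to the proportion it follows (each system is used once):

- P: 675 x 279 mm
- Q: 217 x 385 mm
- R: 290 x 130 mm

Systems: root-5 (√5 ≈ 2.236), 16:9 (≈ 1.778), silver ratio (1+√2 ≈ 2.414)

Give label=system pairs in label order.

Ratios: P ≈ 2.419; Q ≈ 1.774; R ≈ 2.231.
Targets: root-5 ≈ 2.236; 16:9 ≈ 1.778; silver ratio ≈ 2.414.

P=silver ratio, Q=16:9, R=root-5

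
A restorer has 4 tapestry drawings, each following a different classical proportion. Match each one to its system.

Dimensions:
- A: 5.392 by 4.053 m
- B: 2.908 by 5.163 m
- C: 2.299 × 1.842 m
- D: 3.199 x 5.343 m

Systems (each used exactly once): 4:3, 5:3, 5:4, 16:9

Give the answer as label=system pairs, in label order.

A=4:3, B=16:9, C=5:4, D=5:3

A = 5.392/4.053 ≈ 1.330 → 4:3 (1.333)
B = 5.163/2.908 ≈ 1.775 → 16:9 (1.778)
C = 2.299/1.842 ≈ 1.248 → 5:4 (1.250)
D = 5.343/3.199 ≈ 1.670 → 5:3 (1.667)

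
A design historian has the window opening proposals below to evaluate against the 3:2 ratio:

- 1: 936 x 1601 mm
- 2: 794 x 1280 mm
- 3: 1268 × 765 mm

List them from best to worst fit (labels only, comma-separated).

1: 1601/936 ≈ 1.710 → |1.710 − 1.500| = 0.210
2: 1280/794 ≈ 1.612 → |1.612 − 1.500| = 0.112
3: 1268/765 ≈ 1.658 → |1.658 − 1.500| = 0.158

2, 3, 1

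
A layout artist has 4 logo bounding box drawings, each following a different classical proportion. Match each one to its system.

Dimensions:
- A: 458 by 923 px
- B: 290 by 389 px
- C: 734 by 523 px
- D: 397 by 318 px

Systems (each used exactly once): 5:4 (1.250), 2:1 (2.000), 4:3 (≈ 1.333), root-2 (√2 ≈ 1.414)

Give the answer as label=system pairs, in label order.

Ratios: A ≈ 2.015; B ≈ 1.341; C ≈ 1.403; D ≈ 1.248.
Targets: 5:4 ≈ 1.250; 2:1 ≈ 2.000; 4:3 ≈ 1.333; root-2 ≈ 1.414.

A=2:1, B=4:3, C=root-2, D=5:4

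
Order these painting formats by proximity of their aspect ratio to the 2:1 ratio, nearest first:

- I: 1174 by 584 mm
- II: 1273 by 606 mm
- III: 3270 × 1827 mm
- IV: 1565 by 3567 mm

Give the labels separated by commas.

I, II, III, IV

I: 1174/584 ≈ 2.010 → |2.010 − 2.000| = 0.010
II: 1273/606 ≈ 2.101 → |2.101 − 2.000| = 0.101
III: 3270/1827 ≈ 1.790 → |1.790 − 2.000| = 0.210
IV: 3567/1565 ≈ 2.279 → |2.279 − 2.000| = 0.279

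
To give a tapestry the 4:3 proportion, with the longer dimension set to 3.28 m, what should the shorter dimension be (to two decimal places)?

2.46 m

4:3 ≈ 1.33333.
Shorter side = 3.28 ÷ 1.33333 ≈ 2.4600 → 2.46 m.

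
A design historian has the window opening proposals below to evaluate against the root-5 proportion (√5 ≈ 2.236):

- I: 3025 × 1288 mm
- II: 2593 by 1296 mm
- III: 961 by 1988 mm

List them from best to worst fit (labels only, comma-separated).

I, III, II

Ratios: I = 3025 / 1288 ≈ 2.349; II = 2593 / 1296 ≈ 2.001; III = 1988 / 961 ≈ 2.069.
|Δ from 2.236|: I 0.113; II 0.235; III 0.167.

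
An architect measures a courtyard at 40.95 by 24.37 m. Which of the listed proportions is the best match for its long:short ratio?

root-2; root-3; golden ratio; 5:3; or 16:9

5:3

Ratio = 40.95 / 24.37 ≈ 1.680.
Distances: root-2 1.414 (Δ 0.266); root-3 1.732 (Δ 0.052); golden ratio 1.618 (Δ 0.062); 5:3 1.667 (Δ 0.013); 16:9 1.778 (Δ 0.098).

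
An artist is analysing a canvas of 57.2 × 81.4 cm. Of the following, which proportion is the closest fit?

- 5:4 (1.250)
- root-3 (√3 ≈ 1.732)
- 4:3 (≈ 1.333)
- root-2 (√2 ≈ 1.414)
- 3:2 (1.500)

root-2

Ratio = 81.4 / 57.2 ≈ 1.423.
Distances: 5:4 1.250 (Δ 0.173); root-3 1.732 (Δ 0.309); 4:3 1.333 (Δ 0.090); root-2 1.414 (Δ 0.009); 3:2 1.500 (Δ 0.077).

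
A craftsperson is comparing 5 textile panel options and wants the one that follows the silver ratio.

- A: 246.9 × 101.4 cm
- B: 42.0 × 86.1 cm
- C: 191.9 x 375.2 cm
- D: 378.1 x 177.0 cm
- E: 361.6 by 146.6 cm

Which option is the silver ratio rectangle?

Ratios (long/short): A ≈ 2.435; B ≈ 2.050; C ≈ 1.955; D ≈ 2.136; E ≈ 2.467.
silver ratio ≈ 2.414; option A is nearest (Δ 0.021).

A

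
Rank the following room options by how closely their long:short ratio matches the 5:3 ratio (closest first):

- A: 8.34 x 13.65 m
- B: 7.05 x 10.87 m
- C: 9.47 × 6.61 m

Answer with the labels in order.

A, B, C

Ratios: A = 13.65 / 8.34 ≈ 1.637; B = 10.87 / 7.05 ≈ 1.542; C = 9.47 / 6.61 ≈ 1.433.
|Δ from 1.667|: A 0.030; B 0.125; C 0.234.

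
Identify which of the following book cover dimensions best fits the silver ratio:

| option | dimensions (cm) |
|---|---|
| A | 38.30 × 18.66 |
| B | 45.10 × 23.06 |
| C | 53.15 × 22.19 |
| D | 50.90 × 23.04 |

Target silver ratio ≈ 2.414.
A: 2.053 (Δ0.361)  B: 1.956 (Δ0.458)  C: 2.395 (Δ0.019)  D: 2.209 (Δ0.205)

C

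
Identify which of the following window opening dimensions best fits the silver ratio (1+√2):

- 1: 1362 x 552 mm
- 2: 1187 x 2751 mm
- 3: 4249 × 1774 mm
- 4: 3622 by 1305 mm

3

Target silver ratio ≈ 2.414.
1: 2.467 (Δ0.053)  2: 2.318 (Δ0.096)  3: 2.395 (Δ0.019)  4: 2.775 (Δ0.361)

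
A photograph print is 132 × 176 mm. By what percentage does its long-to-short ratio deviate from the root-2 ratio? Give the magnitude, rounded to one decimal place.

5.7%

Ratio = 176 / 132 ≈ 1.3333.
Ideal root-2 ≈ 1.4142. |1.3333 − 1.4142| / 1.4142 ≈ 5.72% → 5.7%.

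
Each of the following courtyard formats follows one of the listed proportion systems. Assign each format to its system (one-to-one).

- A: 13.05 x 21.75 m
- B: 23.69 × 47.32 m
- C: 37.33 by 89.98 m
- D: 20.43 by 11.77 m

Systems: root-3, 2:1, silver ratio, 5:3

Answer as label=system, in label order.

Ratios: A ≈ 1.667; B ≈ 1.997; C ≈ 2.410; D ≈ 1.736.
Targets: root-3 ≈ 1.732; 2:1 ≈ 2.000; silver ratio ≈ 2.414; 5:3 ≈ 1.667.

A=5:3, B=2:1, C=silver ratio, D=root-3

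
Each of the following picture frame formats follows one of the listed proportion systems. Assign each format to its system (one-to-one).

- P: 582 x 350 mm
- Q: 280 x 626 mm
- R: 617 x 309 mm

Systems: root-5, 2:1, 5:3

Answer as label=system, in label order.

Ratios: P ≈ 1.663; Q ≈ 2.236; R ≈ 1.997.
Targets: root-5 ≈ 2.236; 2:1 ≈ 2.000; 5:3 ≈ 1.667.

P=5:3, Q=root-5, R=2:1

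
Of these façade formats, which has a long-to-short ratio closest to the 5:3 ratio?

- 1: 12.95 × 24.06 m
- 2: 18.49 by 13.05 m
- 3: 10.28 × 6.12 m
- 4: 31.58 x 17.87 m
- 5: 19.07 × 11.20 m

Ratios (long/short): 1 ≈ 1.858; 2 ≈ 1.417; 3 ≈ 1.680; 4 ≈ 1.767; 5 ≈ 1.703.
5:3 ≈ 1.667; option 3 is nearest (Δ 0.013).

3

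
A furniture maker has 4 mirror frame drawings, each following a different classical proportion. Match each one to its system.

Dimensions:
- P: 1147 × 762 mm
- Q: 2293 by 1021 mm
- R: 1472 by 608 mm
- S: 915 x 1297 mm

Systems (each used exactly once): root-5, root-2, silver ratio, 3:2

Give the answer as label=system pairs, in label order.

Ratios: P ≈ 1.505; Q ≈ 2.246; R ≈ 2.421; S ≈ 1.417.
Targets: root-5 ≈ 2.236; root-2 ≈ 1.414; silver ratio ≈ 2.414; 3:2 ≈ 1.500.

P=3:2, Q=root-5, R=silver ratio, S=root-2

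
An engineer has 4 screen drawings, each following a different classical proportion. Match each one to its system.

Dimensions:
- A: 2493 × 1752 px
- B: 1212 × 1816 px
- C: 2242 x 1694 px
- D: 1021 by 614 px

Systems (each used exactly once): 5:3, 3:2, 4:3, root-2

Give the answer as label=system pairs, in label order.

A=root-2, B=3:2, C=4:3, D=5:3

Ratios: A ≈ 1.423; B ≈ 1.498; C ≈ 1.323; D ≈ 1.663.
Targets: 5:3 ≈ 1.667; 3:2 ≈ 1.500; 4:3 ≈ 1.333; root-2 ≈ 1.414.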